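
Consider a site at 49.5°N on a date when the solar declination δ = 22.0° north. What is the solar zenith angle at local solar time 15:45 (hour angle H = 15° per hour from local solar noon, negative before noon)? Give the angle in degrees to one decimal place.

51.7°

Hour angle H = 15° × (15.75 − 12) = 56.25°.
With φ = 49.5°, δ = 22.0°, H = 56.25°: sin φ sin δ = 0.2849, cos φ cos δ cos H = 0.3345, so cos θ_z = 0.6194.
θ_z = arccos(0.6194) = 51.73°.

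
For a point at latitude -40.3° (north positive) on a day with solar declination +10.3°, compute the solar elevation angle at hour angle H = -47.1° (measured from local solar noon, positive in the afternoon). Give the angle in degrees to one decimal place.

23.3°

cos θ_z = sin(-40.3°) sin(10.3°) + cos(-40.3°) cos(10.3°) cos(-47.10°) = -0.1156 + 0.5108 = 0.3952.
θ_z = arccos(0.3952) = 66.72°, so the elevation is 90° − 66.72° = 23.28°.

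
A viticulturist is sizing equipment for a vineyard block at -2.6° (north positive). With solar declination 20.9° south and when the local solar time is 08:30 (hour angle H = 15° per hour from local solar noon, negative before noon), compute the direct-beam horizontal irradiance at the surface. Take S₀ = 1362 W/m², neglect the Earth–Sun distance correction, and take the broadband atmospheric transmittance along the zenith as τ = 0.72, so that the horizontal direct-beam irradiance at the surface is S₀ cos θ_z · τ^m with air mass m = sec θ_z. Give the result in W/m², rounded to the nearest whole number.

Hour angle H = 15° × (8.5 − 12) = -52.50°.
cos θ_z = sin φ sin δ + cos φ cos δ cos H = (-0.0454)(-0.3567) + (0.9990)(0.9342)(0.6088) = 0.5844.
Air mass m = 1/cos θ_z = 1/0.5844 = 1.711; τ^m = 0.72^1.711 = 0.5700.
Surface direct beam = 1362 × 0.5844 × 0.5700 = 453.69 W/m².

454 W/m²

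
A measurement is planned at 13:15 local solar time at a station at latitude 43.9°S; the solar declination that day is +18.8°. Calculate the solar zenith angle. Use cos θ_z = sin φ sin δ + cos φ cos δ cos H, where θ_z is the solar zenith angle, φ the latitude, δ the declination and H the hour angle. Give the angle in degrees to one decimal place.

65.0°

Hour angle H = 15° × (13.25 − 12) = 18.75°.
With φ = -43.9°, δ = 18.8°, H = 18.75°: sin φ sin δ = -0.2235, cos φ cos δ cos H = 0.6459, so cos θ_z = 0.4224.
θ_z = arccos(0.4224) = 65.01°.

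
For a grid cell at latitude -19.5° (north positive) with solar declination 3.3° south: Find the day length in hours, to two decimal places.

The sunset hour angle satisfies cos H_s = −tan φ tan δ = -0.0204, giving H_s = 91.17°.
Day length = 2 H_s / 15° h⁻¹ = 182.34° / 15 = 12.156 h.

12.16 hours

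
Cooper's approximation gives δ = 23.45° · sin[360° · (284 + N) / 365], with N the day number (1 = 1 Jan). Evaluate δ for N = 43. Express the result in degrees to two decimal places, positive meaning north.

-14.27°

360 × (284 + 43) / 365 = 322.521°; sin(322.521°) = -0.6085.
δ = 23.45 × -0.6085 = -14.269° ≈ -14.27°.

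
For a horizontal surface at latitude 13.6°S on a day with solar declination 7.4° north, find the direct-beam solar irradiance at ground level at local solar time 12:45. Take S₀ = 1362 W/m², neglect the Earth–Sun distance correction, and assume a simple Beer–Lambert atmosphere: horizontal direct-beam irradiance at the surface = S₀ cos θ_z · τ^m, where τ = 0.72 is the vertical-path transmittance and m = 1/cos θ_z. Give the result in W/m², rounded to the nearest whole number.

Hour angle H = 15° × (12.75 − 12) = 11.25°.
cos θ_z = sin(-13.6°) sin(7.4°) + cos(-13.6°) cos(7.4°) cos(11.25°) = -0.0303 + 0.9453 = 0.9150.
Air mass m = 1/cos θ_z = 1/0.9150 = 1.093; τ^m = 0.72^1.093 = 0.6983.
Surface direct beam = 1362 × 0.9150 × 0.6983 = 870.24 W/m².

870 W/m²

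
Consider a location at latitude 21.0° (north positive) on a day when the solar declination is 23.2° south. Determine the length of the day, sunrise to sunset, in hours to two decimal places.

10.74 hours

The sunset hour angle satisfies cos H_s = −tan φ tan δ = 0.1645, giving H_s = 80.53°.
Day length = 2 H_s / 15° h⁻¹ = 161.06° / 15 = 10.737 h.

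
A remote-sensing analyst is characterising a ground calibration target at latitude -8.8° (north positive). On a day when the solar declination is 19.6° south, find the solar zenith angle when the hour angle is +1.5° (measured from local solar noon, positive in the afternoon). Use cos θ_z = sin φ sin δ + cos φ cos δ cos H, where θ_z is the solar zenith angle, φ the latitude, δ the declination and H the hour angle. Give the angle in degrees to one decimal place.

With φ = -8.8°, δ = -19.6°, H = 1.50°: sin φ sin δ = 0.0513, cos φ cos δ cos H = 0.9306, so cos θ_z = 0.9819.
θ_z = arccos(0.9819) = 10.92°.

10.9°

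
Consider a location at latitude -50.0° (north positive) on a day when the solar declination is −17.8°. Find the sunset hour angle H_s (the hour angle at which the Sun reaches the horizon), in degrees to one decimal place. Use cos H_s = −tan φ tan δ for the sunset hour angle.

cos H_s = −tan(-50.0°) · tan(-17.8°) = -0.3826, so H_s = arccos(-0.3826) = 112.49°.

112.5°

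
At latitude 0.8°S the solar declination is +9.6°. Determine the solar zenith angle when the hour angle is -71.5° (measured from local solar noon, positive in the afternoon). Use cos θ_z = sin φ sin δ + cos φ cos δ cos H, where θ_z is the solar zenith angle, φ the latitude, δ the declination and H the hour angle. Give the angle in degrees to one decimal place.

cos θ_z = sin φ sin δ + cos φ cos δ cos H = (-0.0140)(0.1668) + (0.9999)(0.9860)(0.3173) = 0.3105.
θ_z = arccos(0.3105) = 71.91°.

71.9°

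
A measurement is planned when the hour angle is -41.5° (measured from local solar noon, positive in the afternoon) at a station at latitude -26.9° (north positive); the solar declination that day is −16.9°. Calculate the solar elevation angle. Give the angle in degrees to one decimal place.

cos θ_z = sin(-26.9°) sin(-16.9°) + cos(-26.9°) cos(-16.9°) cos(-41.50°) = 0.1315 + 0.6391 = 0.7706.
θ_z = arccos(0.7706) = 39.59°, so the elevation is 90° − 39.59° = 50.41°.

50.4°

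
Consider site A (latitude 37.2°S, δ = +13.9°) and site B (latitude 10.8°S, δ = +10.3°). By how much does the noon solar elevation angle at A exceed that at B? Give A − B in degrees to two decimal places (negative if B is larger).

-30.00°

A: 90° − |-37.2 − (13.9)| = 38.90°.
B: 90° − |-10.8 − (10.3)| = 68.90°.
A − B = 38.90 − 68.90 = -30.00°.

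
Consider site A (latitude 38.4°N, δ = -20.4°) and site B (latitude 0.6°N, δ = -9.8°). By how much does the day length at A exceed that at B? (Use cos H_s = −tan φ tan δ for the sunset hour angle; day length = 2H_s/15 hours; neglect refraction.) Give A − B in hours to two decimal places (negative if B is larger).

A: H_s = arccos(−tan 38.4° · tan -20.4°) = 72.86°, so 2H_s/15 = 9.7147 h.
B: H_s = arccos(−tan 0.6° · tan -9.8°) = 89.90°, so 2H_s/15 = 11.9867 h.
A − B = 9.7147 − 11.9867 = -2.2720 h.

-2.27 h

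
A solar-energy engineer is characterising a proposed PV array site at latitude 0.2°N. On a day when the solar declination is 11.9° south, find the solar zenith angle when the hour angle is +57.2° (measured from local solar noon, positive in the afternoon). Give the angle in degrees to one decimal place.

cos θ_z = sin φ sin δ + cos φ cos δ cos H = (0.0035)(-0.2062) + (1.0000)(0.9785)(0.5417) = 0.5293.
θ_z = arccos(0.5293) = 58.04°.

58.0°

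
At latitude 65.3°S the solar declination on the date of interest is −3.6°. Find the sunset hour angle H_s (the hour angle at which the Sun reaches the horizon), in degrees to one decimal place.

97.9°

cos H_s = −tan(-65.3°) · tan(-3.6°) = -0.1368, so H_s = arccos(-0.1368) = 97.86°.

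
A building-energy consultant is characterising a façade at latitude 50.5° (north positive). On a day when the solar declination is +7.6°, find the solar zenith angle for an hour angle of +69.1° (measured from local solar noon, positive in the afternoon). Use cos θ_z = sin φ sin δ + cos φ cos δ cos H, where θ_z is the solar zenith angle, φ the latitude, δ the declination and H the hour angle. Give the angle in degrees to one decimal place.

70.9°

cos θ_z = sin φ sin δ + cos φ cos δ cos H = (0.7716)(0.1323) + (0.6361)(0.9912)(0.3567) = 0.3270.
θ_z = arccos(0.3270) = 70.91°.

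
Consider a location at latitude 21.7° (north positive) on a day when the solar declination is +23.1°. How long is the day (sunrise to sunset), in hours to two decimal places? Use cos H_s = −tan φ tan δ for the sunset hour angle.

cos H_s = −tan(21.7°) · tan(23.1°) = -0.1697, so H_s = arccos(-0.1697) = 99.77°.
Day length = 2 H_s / 15° h⁻¹ = 199.54° / 15 = 13.303 h.

13.30 hours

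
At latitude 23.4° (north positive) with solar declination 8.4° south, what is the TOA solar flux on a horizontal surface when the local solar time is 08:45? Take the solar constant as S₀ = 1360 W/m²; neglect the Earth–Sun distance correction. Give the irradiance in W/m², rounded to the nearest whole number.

Hour angle H = 15° × (8.75 − 12) = -48.75°.
cos θ_z = sin(23.4°) sin(-8.4°) + cos(23.4°) cos(-8.4°) cos(-48.75°) = -0.0580 + 0.5986 = 0.5406.
Top-of-atmosphere irradiance = S₀ cos θ_z = 1360 × 0.5406 = 735.22 W/m².

735 W/m²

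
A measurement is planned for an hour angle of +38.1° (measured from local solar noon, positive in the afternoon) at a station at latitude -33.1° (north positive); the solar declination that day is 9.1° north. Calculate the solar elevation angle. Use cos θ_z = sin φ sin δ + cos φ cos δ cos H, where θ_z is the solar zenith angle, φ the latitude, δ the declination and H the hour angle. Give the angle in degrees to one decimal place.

cos θ_z = sin(-33.1°) sin(9.1°) + cos(-33.1°) cos(9.1°) cos(38.10°) = -0.0864 + 0.6509 = 0.5645.
θ_z = arccos(0.5645) = 55.63°, so the elevation is 90° − 55.63° = 34.37°.

34.4°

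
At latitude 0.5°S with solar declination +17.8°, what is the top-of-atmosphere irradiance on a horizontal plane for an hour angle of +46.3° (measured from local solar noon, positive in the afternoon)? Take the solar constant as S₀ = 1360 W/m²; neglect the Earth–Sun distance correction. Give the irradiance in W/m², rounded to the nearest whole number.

891 W/m²

With φ = -0.5°, δ = 17.8°, H = 46.30°: sin φ sin δ = -0.0027, cos φ cos δ cos H = 0.6578, so cos θ_z = 0.6551.
Top-of-atmosphere irradiance = S₀ cos θ_z = 1360 × 0.6551 = 890.94 W/m².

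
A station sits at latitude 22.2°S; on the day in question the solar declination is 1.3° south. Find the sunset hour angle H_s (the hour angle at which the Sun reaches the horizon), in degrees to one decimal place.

−tan φ tan δ = −(-0.4081)(-0.0227) = -0.0093; H_s = arccos(-0.0093) = 90.53°.

90.5°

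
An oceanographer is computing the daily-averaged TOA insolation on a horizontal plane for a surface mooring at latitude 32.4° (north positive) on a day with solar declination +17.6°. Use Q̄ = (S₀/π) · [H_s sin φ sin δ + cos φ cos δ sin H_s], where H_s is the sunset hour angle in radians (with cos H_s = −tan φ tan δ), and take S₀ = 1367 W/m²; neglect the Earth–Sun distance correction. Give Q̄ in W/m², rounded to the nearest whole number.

The sunset hour angle satisfies cos H_s = −tan φ tan δ = -0.2013, giving H_s = 101.61°. In radians, H_s = 1.7734.
H_s sin φ sin δ = 1.7734 × 0.5358 × 0.3024 = 0.2873.
cos φ cos δ sin H_s = 0.8443 × 0.9532 × 0.9795 = 0.7883.
Q̄ = (1367/π) × (0.2873 + 0.7883) = 435.13 × 1.0756 = 468.03 W/m².

468 W/m²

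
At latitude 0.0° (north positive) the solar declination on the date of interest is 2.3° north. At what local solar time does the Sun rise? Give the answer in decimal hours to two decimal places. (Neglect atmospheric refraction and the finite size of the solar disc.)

6.00 h

The sunset hour angle satisfies cos H_s = −tan φ tan δ = 0.0000, giving H_s = 90.00°.
Sunrise is at 12 − H_s/15 = 12 − 6.000 = 6.000 h local solar time.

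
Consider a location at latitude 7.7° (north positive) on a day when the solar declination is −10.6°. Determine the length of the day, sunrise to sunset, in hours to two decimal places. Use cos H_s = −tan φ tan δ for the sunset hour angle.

−tan φ tan δ = −(0.1352)(-0.1871) = 0.0253; H_s = arccos(0.0253) = 88.55°.
Day length = 2 H_s / 15° h⁻¹ = 177.10° / 15 = 11.807 h.

11.81 hours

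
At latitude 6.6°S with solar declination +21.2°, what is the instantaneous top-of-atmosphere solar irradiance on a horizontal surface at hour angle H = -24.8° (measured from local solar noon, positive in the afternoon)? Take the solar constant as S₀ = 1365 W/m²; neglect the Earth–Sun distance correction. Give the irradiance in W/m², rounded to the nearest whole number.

1091 W/m²

With φ = -6.6°, δ = 21.2°, H = -24.80°: sin φ sin δ = -0.0416, cos φ cos δ cos H = 0.8407, so cos θ_z = 0.7991.
Top-of-atmosphere irradiance = S₀ cos θ_z = 1365 × 0.7991 = 1090.77 W/m².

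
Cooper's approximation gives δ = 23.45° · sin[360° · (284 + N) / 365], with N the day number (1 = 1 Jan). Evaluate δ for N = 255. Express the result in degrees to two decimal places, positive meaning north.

360 × (284 + 255) / 365 = 531.616°; sin(531.616°) = 0.1458.
δ = 23.45 × 0.1458 = 3.419° ≈ +3.42°.

+3.42°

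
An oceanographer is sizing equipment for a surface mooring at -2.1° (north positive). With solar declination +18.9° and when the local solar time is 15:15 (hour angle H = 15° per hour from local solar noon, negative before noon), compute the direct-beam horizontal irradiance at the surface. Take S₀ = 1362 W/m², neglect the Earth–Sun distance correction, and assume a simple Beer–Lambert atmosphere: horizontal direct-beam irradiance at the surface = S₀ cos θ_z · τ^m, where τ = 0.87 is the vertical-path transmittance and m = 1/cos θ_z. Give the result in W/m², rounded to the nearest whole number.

Hour angle H = 15° × (15.25 − 12) = 48.75°.
cos θ_z = sin(-2.1°) sin(18.9°) + cos(-2.1°) cos(18.9°) cos(48.75°) = -0.0119 + 0.6234 = 0.6115.
Air mass m = 1/cos θ_z = 1/0.6115 = 1.635; τ^m = 0.87^1.635 = 0.7964.
Surface direct beam = 1362 × 0.6115 × 0.7964 = 663.29 W/m².

663 W/m²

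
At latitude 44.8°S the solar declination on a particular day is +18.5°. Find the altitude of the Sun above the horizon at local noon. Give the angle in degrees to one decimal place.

26.7°

At local solar noon the hour angle is zero, so the elevation is 90° − |φ − δ| = 90° − |-44.8° − (18.5°)| = 90° − 63.3° = 26.7°.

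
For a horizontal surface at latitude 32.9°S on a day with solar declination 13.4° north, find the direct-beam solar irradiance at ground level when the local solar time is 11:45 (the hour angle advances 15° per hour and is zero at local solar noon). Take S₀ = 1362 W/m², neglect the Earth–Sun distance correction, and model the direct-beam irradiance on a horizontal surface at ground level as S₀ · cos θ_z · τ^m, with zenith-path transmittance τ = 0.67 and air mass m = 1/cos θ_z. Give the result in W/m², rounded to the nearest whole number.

525 W/m²

Hour angle H = 15° × (11.75 − 12) = -3.75°.
With φ = -32.9°, δ = 13.4°, H = -3.75°: sin φ sin δ = -0.1259, cos φ cos δ cos H = 0.8150, so cos θ_z = 0.6891.
Air mass m = 1/cos θ_z = 1/0.6891 = 1.451; τ^m = 0.67^1.451 = 0.5593.
Surface direct beam = 1362 × 0.6891 × 0.5593 = 524.93 W/m².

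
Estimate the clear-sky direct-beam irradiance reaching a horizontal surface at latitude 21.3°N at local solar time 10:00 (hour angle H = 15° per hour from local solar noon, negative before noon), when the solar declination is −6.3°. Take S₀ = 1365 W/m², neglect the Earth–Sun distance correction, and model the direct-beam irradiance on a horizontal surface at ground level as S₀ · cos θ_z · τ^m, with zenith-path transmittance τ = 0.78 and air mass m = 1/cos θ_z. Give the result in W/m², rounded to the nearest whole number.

751 W/m²

Hour angle H = 15° × (10 − 12) = -30.00°.
cos θ_z = sin φ sin δ + cos φ cos δ cos H = (0.3633)(-0.1097) + (0.9317)(0.9940)(0.8660) = 0.7622.
Air mass m = 1/cos θ_z = 1/0.7622 = 1.312; τ^m = 0.78^1.312 = 0.7218.
Surface direct beam = 1365 × 0.7622 × 0.7218 = 750.96 W/m².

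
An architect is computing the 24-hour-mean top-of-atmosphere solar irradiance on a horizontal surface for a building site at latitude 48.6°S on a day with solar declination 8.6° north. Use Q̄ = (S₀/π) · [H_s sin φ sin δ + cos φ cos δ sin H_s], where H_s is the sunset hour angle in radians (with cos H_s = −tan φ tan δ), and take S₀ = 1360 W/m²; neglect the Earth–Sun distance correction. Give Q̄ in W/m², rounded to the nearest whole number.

211 W/m²

cos H_s = −tan(-48.6°) · tan(8.6°) = 0.1715, so H_s = arccos(0.1715) = 80.12°. In radians, H_s = 1.3984.
H_s sin φ sin δ = 1.3984 × -0.7501 × 0.1495 = -0.1568.
cos φ cos δ sin H_s = 0.6613 × 0.9888 × 0.9852 = 0.6442.
Q̄ = (1360/π) × (-0.1568 + 0.6442) = 432.90 × 0.4874 = 211.00 W/m².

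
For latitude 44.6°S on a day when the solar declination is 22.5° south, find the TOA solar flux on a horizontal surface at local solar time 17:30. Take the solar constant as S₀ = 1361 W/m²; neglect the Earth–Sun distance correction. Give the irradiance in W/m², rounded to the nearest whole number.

483 W/m²

Hour angle H = 15° × (17.5 − 12) = 82.50°.
cos θ_z = sin(-44.6°) sin(-22.5°) + cos(-44.6°) cos(-22.5°) cos(82.50°) = 0.2687 + 0.0859 = 0.3546.
Top-of-atmosphere irradiance = S₀ cos θ_z = 1361 × 0.3546 = 482.61 W/m².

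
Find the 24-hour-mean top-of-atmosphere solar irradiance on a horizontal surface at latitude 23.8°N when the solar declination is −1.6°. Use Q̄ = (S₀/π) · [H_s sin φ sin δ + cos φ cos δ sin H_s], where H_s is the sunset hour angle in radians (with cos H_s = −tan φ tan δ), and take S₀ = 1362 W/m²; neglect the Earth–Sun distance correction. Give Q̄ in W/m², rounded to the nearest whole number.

389 W/m²

cos H_s = −tan(23.8°) · tan(-1.6°) = 0.0123, so H_s = arccos(0.0123) = 89.30°. In radians, H_s = 1.5586.
H_s sin φ sin δ = 1.5586 × 0.4035 × -0.0279 = -0.0175.
cos φ cos δ sin H_s = 0.9150 × 0.9996 × 0.9999 = 0.9145.
Q̄ = (1362/π) × (-0.0175 + 0.9145) = 433.54 × 0.8970 = 388.89 W/m².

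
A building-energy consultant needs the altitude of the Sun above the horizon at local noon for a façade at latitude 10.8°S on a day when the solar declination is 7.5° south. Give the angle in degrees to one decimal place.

86.7°

At local solar noon the hour angle is zero, so the elevation is 90° − |φ − δ| = 90° − |-10.8° − (-7.5°)| = 90° − 3.3° = 86.7°.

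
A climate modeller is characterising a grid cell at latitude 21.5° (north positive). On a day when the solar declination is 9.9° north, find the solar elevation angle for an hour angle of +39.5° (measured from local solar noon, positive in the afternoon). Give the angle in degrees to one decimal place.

With φ = 21.5°, δ = 9.9°, H = 39.50°: sin φ sin δ = 0.0630, cos φ cos δ cos H = 0.7072, so cos θ_z = 0.7702.
θ_z = arccos(0.7702) = 39.63°, so the elevation is 90° − 39.63° = 50.37°.

50.4°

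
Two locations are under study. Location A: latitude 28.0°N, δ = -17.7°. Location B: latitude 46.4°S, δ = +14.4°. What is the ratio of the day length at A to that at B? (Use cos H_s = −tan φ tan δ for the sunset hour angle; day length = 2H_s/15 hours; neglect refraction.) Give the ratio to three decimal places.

A: H_s = arccos(−tan 28.0° · tan -17.7°) = 80.23°, so 2H_s/15 = 10.6973 h.
B: H_s = arccos(−tan -46.4° · tan 14.4°) = 74.36°, so 2H_s/15 = 9.9147 h.
Ratio A/B = 10.6973 / 9.9147 = 1.0789.

1.079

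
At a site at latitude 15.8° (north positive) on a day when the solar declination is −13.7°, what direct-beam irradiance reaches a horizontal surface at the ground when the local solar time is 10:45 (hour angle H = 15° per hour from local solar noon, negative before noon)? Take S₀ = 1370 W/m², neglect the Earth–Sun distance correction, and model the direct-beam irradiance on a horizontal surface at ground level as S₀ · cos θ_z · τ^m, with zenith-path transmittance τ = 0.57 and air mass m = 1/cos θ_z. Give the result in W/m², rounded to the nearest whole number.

Hour angle H = 15° × (10.75 − 12) = -18.75°.
cos θ_z = sin φ sin δ + cos φ cos δ cos H = (0.2723)(-0.2368) + (0.9622)(0.9715)(0.9469) = 0.8207.
Air mass m = 1/cos θ_z = 1/0.8207 = 1.218; τ^m = 0.57^1.218 = 0.5043.
Surface direct beam = 1370 × 0.8207 × 0.5043 = 567.01 W/m².

567 W/m²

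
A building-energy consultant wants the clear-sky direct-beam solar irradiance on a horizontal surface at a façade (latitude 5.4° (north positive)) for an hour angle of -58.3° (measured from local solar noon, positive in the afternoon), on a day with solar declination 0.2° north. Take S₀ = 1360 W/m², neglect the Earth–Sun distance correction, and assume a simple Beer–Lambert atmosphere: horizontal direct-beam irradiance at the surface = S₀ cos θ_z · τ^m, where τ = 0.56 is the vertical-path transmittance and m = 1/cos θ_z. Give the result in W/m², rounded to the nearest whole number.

235 W/m²

cos θ_z = sin φ sin δ + cos φ cos δ cos H = (0.0941)(0.0035) + (0.9956)(1.0000)(0.5255) = 0.5235.
Air mass m = 1/cos θ_z = 1/0.5235 = 1.910; τ^m = 0.56^1.910 = 0.3304.
Surface direct beam = 1360 × 0.5235 × 0.3304 = 235.23 W/m².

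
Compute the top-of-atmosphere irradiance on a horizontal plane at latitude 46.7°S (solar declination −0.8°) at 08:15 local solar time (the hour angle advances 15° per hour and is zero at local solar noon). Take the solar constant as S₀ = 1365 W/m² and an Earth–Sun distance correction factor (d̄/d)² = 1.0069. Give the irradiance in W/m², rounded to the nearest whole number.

538 W/m²

Hour angle H = 15° × (8.25 − 12) = -56.25°.
cos θ_z = sin φ sin δ + cos φ cos δ cos H = (-0.7278)(-0.0140) + (0.6858)(0.9999)(0.5556) = 0.3912.
Top-of-atmosphere irradiance = S₀ (d̄/d)² cos θ_z = 1365 × 1.0069 × 0.3912 = 537.67 W/m².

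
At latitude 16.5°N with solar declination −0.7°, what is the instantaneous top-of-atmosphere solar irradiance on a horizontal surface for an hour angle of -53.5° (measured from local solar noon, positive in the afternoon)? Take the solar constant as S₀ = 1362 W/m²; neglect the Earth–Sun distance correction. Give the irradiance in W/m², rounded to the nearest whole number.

772 W/m²

cos θ_z = sin(16.5°) sin(-0.7°) + cos(16.5°) cos(-0.7°) cos(-53.50°) = -0.0035 + 0.5703 = 0.5668.
Top-of-atmosphere irradiance = S₀ cos θ_z = 1362 × 0.5668 = 771.98 W/m².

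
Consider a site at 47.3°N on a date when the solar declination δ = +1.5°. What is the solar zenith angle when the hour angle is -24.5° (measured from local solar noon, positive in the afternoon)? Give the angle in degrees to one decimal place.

50.5°

With φ = 47.3°, δ = 1.5°, H = -24.50°: sin φ sin δ = 0.0192, cos φ cos δ cos H = 0.6169, so cos θ_z = 0.6361.
θ_z = arccos(0.6361) = 50.50°.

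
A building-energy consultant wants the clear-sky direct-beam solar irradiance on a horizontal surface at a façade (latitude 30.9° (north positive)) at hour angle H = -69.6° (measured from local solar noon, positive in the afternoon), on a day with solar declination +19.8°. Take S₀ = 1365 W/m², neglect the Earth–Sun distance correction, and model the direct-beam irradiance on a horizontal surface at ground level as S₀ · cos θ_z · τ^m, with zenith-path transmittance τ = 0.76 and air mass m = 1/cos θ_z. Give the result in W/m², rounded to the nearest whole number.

340 W/m²

cos θ_z = sin φ sin δ + cos φ cos δ cos H = (0.5135)(0.3387) + (0.8581)(0.9409)(0.3486) = 0.4554.
Air mass m = 1/cos θ_z = 1/0.4554 = 2.196; τ^m = 0.76^2.196 = 0.5474.
Surface direct beam = 1365 × 0.4554 × 0.5474 = 340.28 W/m².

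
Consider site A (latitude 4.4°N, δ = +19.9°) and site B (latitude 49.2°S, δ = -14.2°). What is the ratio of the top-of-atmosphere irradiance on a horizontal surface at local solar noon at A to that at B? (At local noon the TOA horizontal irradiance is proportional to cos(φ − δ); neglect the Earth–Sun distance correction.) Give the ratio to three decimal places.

A: cos θ_z = cos(4.4° − (19.9°)) = 0.9636.
B: cos θ_z = cos(-49.2° − (-14.2°)) = 0.8192.
Ratio A/B = 0.9636 / 0.8192 = 1.1763.

1.176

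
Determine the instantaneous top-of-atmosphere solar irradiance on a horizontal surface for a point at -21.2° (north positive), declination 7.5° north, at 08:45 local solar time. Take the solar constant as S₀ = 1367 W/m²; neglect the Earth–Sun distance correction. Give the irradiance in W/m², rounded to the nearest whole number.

769 W/m²

Hour angle H = 15° × (8.75 − 12) = -48.75°.
With φ = -21.2°, δ = 7.5°, H = -48.75°: sin φ sin δ = -0.0472, cos φ cos δ cos H = 0.6095, so cos θ_z = 0.5623.
Top-of-atmosphere irradiance = S₀ cos θ_z = 1367 × 0.5623 = 768.66 W/m².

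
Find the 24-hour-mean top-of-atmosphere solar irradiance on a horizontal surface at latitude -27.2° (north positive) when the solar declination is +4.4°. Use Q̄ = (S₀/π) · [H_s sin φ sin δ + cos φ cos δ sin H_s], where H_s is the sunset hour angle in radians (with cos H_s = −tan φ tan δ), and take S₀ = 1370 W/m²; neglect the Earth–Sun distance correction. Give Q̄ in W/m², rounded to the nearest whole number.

363 W/m²

The sunset hour angle satisfies cos H_s = −tan φ tan δ = 0.0395, giving H_s = 87.74°. In radians, H_s = 1.5314.
H_s sin φ sin δ = 1.5314 × -0.4571 × 0.0767 = -0.0537.
cos φ cos δ sin H_s = 0.8894 × 0.9971 × 0.9992 = 0.8861.
Q̄ = (1370/π) × (-0.0537 + 0.8861) = 436.08 × 0.8324 = 362.99 W/m².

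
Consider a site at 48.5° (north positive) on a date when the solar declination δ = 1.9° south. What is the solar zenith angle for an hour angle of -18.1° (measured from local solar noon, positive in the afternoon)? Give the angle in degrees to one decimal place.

cos θ_z = sin(48.5°) sin(-1.9°) + cos(48.5°) cos(-1.9°) cos(-18.10°) = -0.0248 + 0.6295 = 0.6047.
θ_z = arccos(0.6047) = 52.79°.

52.8°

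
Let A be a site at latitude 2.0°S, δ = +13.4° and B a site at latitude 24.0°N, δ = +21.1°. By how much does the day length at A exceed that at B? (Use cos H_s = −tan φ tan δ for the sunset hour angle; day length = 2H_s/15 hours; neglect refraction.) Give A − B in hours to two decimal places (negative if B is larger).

A: H_s = arccos(−tan -2.0° · tan 13.4°) = 89.52°, so 2H_s/15 = 11.9360 h.
B: H_s = arccos(−tan 24.0° · tan 21.1°) = 99.89°, so 2H_s/15 = 13.3187 h.
A − B = 11.9360 − 13.3187 = -1.3827 h.

-1.38 h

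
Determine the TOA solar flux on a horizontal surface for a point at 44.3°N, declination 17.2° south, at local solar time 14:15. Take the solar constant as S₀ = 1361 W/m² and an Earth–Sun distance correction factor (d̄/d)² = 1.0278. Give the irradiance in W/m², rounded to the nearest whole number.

506 W/m²

Hour angle H = 15° × (14.25 − 12) = 33.75°.
cos θ_z = sin(44.3°) sin(-17.2°) + cos(44.3°) cos(-17.2°) cos(33.75°) = -0.2065 + 0.5685 = 0.3620.
Top-of-atmosphere irradiance = S₀ (d̄/d)² cos θ_z = 1361 × 1.0278 × 0.3620 = 506.38 W/m².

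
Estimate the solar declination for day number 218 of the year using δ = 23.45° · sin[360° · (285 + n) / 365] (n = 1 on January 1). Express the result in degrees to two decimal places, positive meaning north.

+16.26°

360 × (285 + 218) / 365 = 496.110°; sin(496.110°) = 0.6933.
δ = 23.45 × 0.6933 = 16.258° ≈ +16.26°.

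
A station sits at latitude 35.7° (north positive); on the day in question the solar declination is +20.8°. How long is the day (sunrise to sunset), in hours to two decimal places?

14.11 hours

−tan φ tan δ = −(0.7186)(0.3799) = -0.2730; H_s = arccos(-0.2730) = 105.84°.
Day length = 2 H_s / 15° h⁻¹ = 211.68° / 15 = 14.112 h.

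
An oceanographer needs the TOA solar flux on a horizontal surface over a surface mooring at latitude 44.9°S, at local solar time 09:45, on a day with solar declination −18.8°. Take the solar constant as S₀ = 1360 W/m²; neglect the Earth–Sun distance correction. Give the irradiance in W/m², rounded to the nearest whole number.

Hour angle H = 15° × (9.75 − 12) = -33.75°.
cos θ_z = sin(-44.9°) sin(-18.8°) + cos(-44.9°) cos(-18.8°) cos(-33.75°) = 0.2275 + 0.5575 = 0.7850.
Top-of-atmosphere irradiance = S₀ cos θ_z = 1360 × 0.7850 = 1067.60 W/m².

1068 W/m²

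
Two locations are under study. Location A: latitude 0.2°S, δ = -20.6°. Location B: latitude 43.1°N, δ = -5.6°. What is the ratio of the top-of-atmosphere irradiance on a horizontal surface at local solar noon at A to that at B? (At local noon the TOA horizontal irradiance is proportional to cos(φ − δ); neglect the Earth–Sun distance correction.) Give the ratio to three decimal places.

1.420

A: cos θ_z = cos(-0.2° − (-20.6°)) = 0.9373.
B: cos θ_z = cos(43.1° − (-5.6°)) = 0.6600.
Ratio A/B = 0.9373 / 0.6600 = 1.4202.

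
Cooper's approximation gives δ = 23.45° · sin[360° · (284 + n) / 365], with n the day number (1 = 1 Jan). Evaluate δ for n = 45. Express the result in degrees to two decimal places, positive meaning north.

-13.62°

360 × (284 + 45) / 365 = 324.493°; sin(324.493°) = -0.5808.
δ = 23.45 × -0.5808 = -13.620° ≈ -13.62°.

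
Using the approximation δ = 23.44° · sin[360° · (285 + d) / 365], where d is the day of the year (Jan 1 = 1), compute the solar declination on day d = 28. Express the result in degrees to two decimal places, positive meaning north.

360 × (285 + 28) / 365 = 308.712°; sin(308.712°) = -0.7803.
δ = 23.44 × -0.7803 = -18.290° ≈ -18.29°.

-18.29°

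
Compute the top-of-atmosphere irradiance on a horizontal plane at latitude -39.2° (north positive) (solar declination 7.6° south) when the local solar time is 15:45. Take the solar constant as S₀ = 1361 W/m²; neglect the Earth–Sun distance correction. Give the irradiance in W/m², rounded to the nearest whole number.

Hour angle H = 15° × (15.75 − 12) = 56.25°.
cos θ_z = sin φ sin δ + cos φ cos δ cos H = (-0.6320)(-0.1323) + (0.7749)(0.9912)(0.5556) = 0.5104.
Top-of-atmosphere irradiance = S₀ cos θ_z = 1361 × 0.5104 = 694.65 W/m².

695 W/m²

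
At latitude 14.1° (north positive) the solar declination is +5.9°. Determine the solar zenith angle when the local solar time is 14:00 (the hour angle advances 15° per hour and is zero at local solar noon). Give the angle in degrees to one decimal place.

Hour angle H = 15° × (14 − 12) = 30.00°.
cos θ_z = sin φ sin δ + cos φ cos δ cos H = (0.2436)(0.1028) + (0.9699)(0.9947)(0.8660) = 0.8605.
θ_z = arccos(0.8605) = 30.63°.

30.6°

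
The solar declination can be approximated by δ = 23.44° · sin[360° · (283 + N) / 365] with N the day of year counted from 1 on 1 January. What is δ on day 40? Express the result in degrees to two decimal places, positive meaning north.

-15.51°

360 × (283 + 40) / 365 = 318.575°; sin(318.575°) = -0.6616.
δ = 23.44 × -0.6616 = -15.508° ≈ -15.51°.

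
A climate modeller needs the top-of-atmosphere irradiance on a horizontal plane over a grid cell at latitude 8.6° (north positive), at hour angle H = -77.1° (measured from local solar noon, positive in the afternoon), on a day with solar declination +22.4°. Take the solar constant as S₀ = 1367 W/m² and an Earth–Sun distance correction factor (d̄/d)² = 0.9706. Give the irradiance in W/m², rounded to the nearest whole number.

346 W/m²

With φ = 8.6°, δ = 22.4°, H = -77.10°: sin φ sin δ = 0.0570, cos φ cos δ cos H = 0.2041, so cos θ_z = 0.2611.
Top-of-atmosphere irradiance = S₀ (d̄/d)² cos θ_z = 1367 × 0.9706 × 0.2611 = 346.43 W/m².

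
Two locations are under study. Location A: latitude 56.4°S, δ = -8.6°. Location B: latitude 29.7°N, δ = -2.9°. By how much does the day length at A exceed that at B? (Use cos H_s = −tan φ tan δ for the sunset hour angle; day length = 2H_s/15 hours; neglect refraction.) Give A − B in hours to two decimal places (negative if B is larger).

+1.98 h

A: H_s = arccos(−tan -56.4° · tan -8.6°) = 103.16°, so 2H_s/15 = 13.7547 h.
B: H_s = arccos(−tan 29.7° · tan -2.9°) = 88.34°, so 2H_s/15 = 11.7787 h.
A − B = 13.7547 − 11.7787 = 1.9760 h.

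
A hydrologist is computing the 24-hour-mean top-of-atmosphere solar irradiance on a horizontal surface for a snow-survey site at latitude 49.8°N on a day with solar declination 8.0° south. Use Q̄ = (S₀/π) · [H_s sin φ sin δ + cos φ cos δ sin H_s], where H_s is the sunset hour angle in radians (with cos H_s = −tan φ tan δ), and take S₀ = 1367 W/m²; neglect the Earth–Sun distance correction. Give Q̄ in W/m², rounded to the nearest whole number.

−tan φ tan δ = −(1.1833)(-0.1405) = 0.1663; H_s = arccos(0.1663) = 80.43°. In radians, H_s = 1.4038.
H_s sin φ sin δ = 1.4038 × 0.7638 × -0.1392 = -0.1493.
cos φ cos δ sin H_s = 0.6455 × 0.9903 × 0.9861 = 0.6304.
Q̄ = (1367/π) × (-0.1493 + 0.6304) = 435.13 × 0.4811 = 209.34 W/m².

209 W/m²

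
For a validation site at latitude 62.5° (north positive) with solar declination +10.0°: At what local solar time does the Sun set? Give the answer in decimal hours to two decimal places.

19.32 h

The sunset hour angle satisfies cos H_s = −tan φ tan δ = -0.3387, giving H_s = 109.80°.
Sunset is at 12 + H_s/15 = 12 + 7.320 = 19.320 h local solar time.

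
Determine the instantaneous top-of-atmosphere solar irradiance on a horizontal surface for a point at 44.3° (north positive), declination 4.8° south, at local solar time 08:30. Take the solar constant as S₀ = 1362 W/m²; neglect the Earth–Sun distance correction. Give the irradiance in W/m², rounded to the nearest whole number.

512 W/m²

Hour angle H = 15° × (8.5 − 12) = -52.50°.
cos θ_z = sin φ sin δ + cos φ cos δ cos H = (0.6984)(-0.0837) + (0.7157)(0.9965)(0.6088) = 0.3757.
Top-of-atmosphere irradiance = S₀ cos θ_z = 1362 × 0.3757 = 511.70 W/m².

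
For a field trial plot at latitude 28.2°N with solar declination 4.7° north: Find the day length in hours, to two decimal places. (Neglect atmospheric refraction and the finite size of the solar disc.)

cos H_s = −tan(28.2°) · tan(4.7°) = -0.0441, so H_s = arccos(-0.0441) = 92.53°.
Day length = 2 H_s / 15° h⁻¹ = 185.06° / 15 = 12.337 h.

12.34 hours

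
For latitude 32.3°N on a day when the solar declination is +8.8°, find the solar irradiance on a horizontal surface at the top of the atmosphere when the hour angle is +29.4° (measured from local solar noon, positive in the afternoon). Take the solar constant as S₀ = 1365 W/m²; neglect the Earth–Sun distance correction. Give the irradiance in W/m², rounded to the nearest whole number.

1105 W/m²

cos θ_z = sin φ sin δ + cos φ cos δ cos H = (0.5344)(0.1530) + (0.8453)(0.9882)(0.8712) = 0.8095.
Top-of-atmosphere irradiance = S₀ cos θ_z = 1365 × 0.8095 = 1104.97 W/m².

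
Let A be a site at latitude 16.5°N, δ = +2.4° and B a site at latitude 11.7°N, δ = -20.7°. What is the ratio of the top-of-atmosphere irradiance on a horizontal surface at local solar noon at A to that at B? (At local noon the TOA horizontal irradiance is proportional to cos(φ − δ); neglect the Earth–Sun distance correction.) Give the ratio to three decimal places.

A: cos θ_z = cos(16.5° − (2.4°)) = 0.9699.
B: cos θ_z = cos(11.7° − (-20.7°)) = 0.8443.
Ratio A/B = 0.9699 / 0.8443 = 1.1488.

1.149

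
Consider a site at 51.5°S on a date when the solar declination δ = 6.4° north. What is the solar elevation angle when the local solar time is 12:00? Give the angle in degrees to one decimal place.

32.1°

Hour angle H = 15° × (12 − 12) = 0.00°.
cos θ_z = sin(-51.5°) sin(6.4°) + cos(-51.5°) cos(6.4°) cos(0.00°) = -0.0872 + 0.6186 = 0.5314.
θ_z = arccos(0.5314) = 57.90°, so the elevation is 90° − 57.90° = 32.10°.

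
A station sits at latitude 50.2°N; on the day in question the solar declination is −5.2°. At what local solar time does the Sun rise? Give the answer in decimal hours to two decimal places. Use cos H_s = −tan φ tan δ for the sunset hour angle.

The sunset hour angle satisfies cos H_s = −tan φ tan δ = 0.1092, giving H_s = 83.73°.
Sunrise is at 12 − H_s/15 = 12 − 5.582 = 6.418 h local solar time.

6.42 h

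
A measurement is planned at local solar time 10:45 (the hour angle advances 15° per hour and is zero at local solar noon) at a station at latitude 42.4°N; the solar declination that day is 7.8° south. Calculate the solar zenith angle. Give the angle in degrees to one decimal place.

53.0°

Hour angle H = 15° × (10.75 − 12) = -18.75°.
With φ = 42.4°, δ = -7.8°, H = -18.75°: sin φ sin δ = -0.0915, cos φ cos δ cos H = 0.6928, so cos θ_z = 0.6013.
θ_z = arccos(0.6013) = 53.04°.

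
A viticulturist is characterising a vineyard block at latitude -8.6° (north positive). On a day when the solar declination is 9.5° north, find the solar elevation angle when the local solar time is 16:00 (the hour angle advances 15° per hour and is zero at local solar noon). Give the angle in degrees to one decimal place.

Hour angle H = 15° × (16 − 12) = 60.00°.
With φ = -8.6°, δ = 9.5°, H = 60.00°: sin φ sin δ = -0.0247, cos φ cos δ cos H = 0.4876, so cos θ_z = 0.4629.
θ_z = arccos(0.4629) = 62.43°, so the elevation is 90° − 62.43° = 27.57°.

27.6°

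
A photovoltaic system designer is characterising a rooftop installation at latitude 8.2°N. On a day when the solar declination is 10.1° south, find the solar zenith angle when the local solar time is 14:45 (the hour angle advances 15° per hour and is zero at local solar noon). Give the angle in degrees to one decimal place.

Hour angle H = 15° × (14.75 − 12) = 41.25°.
With φ = 8.2°, δ = -10.1°, H = 41.25°: sin φ sin δ = -0.0250, cos φ cos δ cos H = 0.7326, so cos θ_z = 0.7076.
θ_z = arccos(0.7076) = 44.96°.

45.0°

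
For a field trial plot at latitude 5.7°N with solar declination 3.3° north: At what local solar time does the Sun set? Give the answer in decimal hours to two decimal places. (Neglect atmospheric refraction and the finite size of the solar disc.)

18.02 h

The sunset hour angle satisfies cos H_s = −tan φ tan δ = -0.0058, giving H_s = 90.33°.
Sunset is at 12 + H_s/15 = 12 + 6.022 = 18.022 h local solar time.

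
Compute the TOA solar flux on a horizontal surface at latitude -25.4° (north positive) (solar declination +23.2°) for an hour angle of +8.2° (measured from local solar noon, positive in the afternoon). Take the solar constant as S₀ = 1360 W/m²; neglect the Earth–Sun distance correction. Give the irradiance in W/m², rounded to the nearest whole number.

888 W/m²

cos θ_z = sin φ sin δ + cos φ cos δ cos H = (-0.4289)(0.3939) + (0.9033)(0.9191)(0.9898) = 0.6528.
Top-of-atmosphere irradiance = S₀ cos θ_z = 1360 × 0.6528 = 887.81 W/m².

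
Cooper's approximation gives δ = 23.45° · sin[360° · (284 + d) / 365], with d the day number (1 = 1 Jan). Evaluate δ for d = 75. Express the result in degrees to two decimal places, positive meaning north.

-2.42°

360 × (284 + 75) / 365 = 354.082°; sin(354.082°) = -0.1031.
δ = 23.45 × -0.1031 = -2.418° ≈ -2.42°.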